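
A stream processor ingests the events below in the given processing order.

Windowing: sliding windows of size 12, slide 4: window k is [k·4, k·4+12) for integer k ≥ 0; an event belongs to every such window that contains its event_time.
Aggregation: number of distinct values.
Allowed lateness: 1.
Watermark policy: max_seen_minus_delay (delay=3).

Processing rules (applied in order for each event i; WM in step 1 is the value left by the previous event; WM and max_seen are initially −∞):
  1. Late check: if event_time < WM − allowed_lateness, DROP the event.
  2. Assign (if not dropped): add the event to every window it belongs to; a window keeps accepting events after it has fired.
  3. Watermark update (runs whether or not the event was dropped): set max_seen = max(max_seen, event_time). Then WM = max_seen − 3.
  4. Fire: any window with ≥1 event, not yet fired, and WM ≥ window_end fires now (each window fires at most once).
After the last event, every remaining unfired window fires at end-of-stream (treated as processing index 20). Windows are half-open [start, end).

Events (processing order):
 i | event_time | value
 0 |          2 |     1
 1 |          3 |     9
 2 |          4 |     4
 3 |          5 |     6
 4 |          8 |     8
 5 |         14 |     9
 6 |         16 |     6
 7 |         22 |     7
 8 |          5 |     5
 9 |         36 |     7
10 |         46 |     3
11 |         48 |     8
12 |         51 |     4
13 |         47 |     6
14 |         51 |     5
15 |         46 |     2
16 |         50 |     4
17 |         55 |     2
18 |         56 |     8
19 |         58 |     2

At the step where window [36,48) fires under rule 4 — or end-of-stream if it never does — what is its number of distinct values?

i=0 t=2 v=1: → [0,12); WM=-1
i=1 t=3 v=9: → [0,12); WM=0
i=2 t=4 v=4: → [4,16),[0,12); WM=1
i=3 t=5 v=6: → [4,16),[0,12); WM=2
i=4 t=8 v=8: → [8,20),[4,16),[0,12); WM=5
i=5 t=14 v=9: → [12,24),[8,20),[4,16); WM=11
i=6 t=16 v=6: → [16,28),[12,24),[8,20); WM=13; [0,12) fires=5
i=7 t=22 v=7: → [20,32),[16,28),[12,24); WM=19; [4,16) fires=4
i=8 t=5 v=5: DROP (t<19-1); WM=19
i=9 t=36 v=7: → [36,48),[32,44),[28,40); WM=33; [8,20) fires=3 [12,24) fires=3 [16,28) fires=2 [20,32) fires=1
i=10 t=46 v=3: → [44,56),[40,52),[36,48); WM=43; [28,40) fires=1
i=11 t=48 v=8: → [48,60),[44,56),[40,52); WM=45; [32,44) fires=1
i=12 t=51 v=4: → [48,60),[44,56),[40,52); WM=48; [36,48) fires=2
i=13 t=47 v=6: → [44,56),[40,52),[36,48); WM=48
i=14 t=51 v=5: → [48,60),[44,56),[40,52); WM=48
i=15 t=46 v=2: DROP (t<48-1); WM=48
i=16 t=50 v=4: → [48,60),[44,56),[40,52); WM=48
i=17 t=55 v=2: → [52,64),[48,60),[44,56); WM=52; [40,52) fires=5
i=18 t=56 v=8: → [56,68),[52,64),[48,60); WM=53
i=19 t=58 v=2: → [56,68),[52,64),[48,60); WM=55

2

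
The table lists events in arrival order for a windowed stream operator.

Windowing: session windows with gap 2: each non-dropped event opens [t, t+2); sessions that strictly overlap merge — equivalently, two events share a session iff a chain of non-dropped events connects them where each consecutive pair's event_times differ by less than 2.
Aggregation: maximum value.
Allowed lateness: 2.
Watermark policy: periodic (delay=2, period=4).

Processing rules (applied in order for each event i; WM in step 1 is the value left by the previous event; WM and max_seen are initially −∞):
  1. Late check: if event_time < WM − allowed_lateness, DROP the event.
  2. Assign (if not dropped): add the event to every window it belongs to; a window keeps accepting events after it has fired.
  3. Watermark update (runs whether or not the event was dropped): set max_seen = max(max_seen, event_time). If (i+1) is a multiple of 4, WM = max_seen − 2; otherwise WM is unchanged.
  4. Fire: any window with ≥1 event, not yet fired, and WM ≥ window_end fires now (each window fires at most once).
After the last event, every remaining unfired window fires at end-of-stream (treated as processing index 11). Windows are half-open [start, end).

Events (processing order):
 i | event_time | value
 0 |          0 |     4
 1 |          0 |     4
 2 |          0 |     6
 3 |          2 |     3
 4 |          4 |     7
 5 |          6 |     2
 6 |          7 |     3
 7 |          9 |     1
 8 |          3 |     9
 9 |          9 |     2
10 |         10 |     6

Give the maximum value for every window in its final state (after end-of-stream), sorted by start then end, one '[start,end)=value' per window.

i=0 t=0 v=4: → [0,2); WM=−∞
i=1 t=0 v=4: → [0,2); WM=−∞
i=2 t=0 v=6: → [0,2); WM=−∞
i=3 t=2 v=3: → [2,4); WM=0
i=4 t=4 v=7: → [4,6); WM=0
i=5 t=6 v=2: → [6,8); WM=0
i=6 t=7 v=3: → [6,9); WM=0
i=7 t=9 v=1: → [9,11); WM=7
i=8 t=3 v=9: DROP (t<7-2); WM=7
i=9 t=9 v=2: → [9,11); WM=7
i=10 t=10 v=6: → [9,12); WM=7

[0,2)=6 [2,4)=3 [4,6)=7 [6,9)=3 [9,12)=6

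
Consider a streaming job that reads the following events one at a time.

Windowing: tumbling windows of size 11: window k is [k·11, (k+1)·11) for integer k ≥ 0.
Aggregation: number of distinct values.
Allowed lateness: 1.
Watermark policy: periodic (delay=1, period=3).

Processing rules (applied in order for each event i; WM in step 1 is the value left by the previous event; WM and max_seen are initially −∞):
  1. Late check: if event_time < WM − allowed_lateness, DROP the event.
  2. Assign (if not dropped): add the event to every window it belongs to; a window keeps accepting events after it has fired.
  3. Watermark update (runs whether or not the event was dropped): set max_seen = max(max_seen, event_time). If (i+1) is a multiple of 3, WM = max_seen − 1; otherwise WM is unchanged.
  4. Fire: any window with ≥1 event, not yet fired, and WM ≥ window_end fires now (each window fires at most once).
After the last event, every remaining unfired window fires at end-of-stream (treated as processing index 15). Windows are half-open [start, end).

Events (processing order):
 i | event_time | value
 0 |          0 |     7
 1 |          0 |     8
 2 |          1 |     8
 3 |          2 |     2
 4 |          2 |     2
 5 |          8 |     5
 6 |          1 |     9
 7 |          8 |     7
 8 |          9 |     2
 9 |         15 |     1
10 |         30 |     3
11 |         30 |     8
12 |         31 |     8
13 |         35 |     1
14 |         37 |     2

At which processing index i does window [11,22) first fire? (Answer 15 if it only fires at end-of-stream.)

i=0 t=0 v=7: → [0,11); WM=−∞
i=1 t=0 v=8: → [0,11); WM=−∞
i=2 t=1 v=8: → [0,11); WM=0
i=3 t=2 v=2: → [0,11); WM=0
i=4 t=2 v=2: → [0,11); WM=0
i=5 t=8 v=5: → [0,11); WM=7
i=6 t=1 v=9: DROP (t<7-1); WM=7
i=7 t=8 v=7: → [0,11); WM=7
i=8 t=9 v=2: → [0,11); WM=8
i=9 t=15 v=1: → [11,22); WM=8
i=10 t=30 v=3: → [22,33); WM=8
i=11 t=30 v=8: → [22,33); WM=29; [0,11) fires=4 [11,22) fires=1
i=12 t=31 v=8: → [22,33); WM=29
i=13 t=35 v=1: → [33,44); WM=29
i=14 t=37 v=2: → [33,44); WM=36; [22,33) fires=2

11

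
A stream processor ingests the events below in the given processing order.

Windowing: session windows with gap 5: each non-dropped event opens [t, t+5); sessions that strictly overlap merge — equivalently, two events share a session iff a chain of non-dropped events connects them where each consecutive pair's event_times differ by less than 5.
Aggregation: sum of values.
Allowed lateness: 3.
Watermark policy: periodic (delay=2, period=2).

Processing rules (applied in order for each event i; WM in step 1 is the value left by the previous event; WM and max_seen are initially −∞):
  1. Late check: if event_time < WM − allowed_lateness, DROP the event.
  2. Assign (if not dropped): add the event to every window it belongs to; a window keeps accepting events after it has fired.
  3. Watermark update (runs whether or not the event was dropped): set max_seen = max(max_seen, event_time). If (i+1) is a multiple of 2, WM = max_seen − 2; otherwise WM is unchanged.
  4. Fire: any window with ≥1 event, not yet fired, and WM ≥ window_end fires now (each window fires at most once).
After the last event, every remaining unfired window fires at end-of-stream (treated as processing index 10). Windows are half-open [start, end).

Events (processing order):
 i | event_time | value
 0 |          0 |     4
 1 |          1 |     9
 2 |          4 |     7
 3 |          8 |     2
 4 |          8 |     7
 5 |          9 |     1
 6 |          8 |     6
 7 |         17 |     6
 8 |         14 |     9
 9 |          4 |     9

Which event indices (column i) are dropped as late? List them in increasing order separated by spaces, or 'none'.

i=0 t=0 v=4: → [0,5); WM=−∞
i=1 t=1 v=9: → [0,6); WM=-1
i=2 t=4 v=7: → [0,9); WM=-1
i=3 t=8 v=2: → [0,13); WM=6
i=4 t=8 v=7: → [0,13); WM=6
i=5 t=9 v=1: → [0,14); WM=7
i=6 t=8 v=6: → [0,14); WM=7
i=7 t=17 v=6: → [17,22); WM=15
i=8 t=14 v=9: → [14,22); WM=15
i=9 t=4 v=9: DROP (t<15-3); WM=15

9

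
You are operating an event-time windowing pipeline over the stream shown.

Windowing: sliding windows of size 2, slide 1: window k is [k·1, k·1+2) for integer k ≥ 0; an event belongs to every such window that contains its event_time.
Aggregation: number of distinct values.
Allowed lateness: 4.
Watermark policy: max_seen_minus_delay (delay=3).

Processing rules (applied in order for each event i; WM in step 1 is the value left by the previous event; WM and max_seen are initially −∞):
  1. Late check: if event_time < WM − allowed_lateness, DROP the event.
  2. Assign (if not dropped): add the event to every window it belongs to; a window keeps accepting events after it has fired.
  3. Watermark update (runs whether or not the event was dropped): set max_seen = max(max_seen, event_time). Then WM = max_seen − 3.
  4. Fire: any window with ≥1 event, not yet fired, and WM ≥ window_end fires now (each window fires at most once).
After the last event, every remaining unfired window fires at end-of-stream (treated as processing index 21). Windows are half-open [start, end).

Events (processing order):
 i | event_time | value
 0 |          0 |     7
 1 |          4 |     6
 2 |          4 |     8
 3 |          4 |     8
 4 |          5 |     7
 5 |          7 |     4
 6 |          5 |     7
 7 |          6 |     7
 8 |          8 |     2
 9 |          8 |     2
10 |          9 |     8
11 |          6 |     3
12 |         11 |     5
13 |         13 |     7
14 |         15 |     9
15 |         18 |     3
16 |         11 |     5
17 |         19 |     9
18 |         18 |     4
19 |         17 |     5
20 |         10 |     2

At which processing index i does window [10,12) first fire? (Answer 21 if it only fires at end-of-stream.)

i=0 t=0 v=7: → [0,2); WM=-3
i=1 t=4 v=6: → [4,6),[3,5); WM=1
i=2 t=4 v=8: → [4,6),[3,5); WM=1
i=3 t=4 v=8: → [4,6),[3,5); WM=1
i=4 t=5 v=7: → [5,7),[4,6); WM=2; [0,2) fires=1
i=5 t=7 v=4: → [7,9),[6,8); WM=4
i=6 t=5 v=7: → [5,7),[4,6); WM=4
i=7 t=6 v=7: → [6,8),[5,7); WM=4
i=8 t=8 v=2: → [8,10),[7,9); WM=5; [3,5) fires=2
i=9 t=8 v=2: → [8,10),[7,9); WM=5
i=10 t=9 v=8: → [9,11),[8,10); WM=6; [4,6) fires=3
i=11 t=6 v=3: → [6,8),[5,7); WM=6
i=12 t=11 v=5: → [11,13),[10,12); WM=8; [5,7) fires=2 [6,8) fires=3
i=13 t=13 v=7: → [13,15),[12,14); WM=10; [7,9) fires=2 [8,10) fires=2
i=14 t=15 v=9: → [15,17),[14,16); WM=12; [9,11) fires=1 [10,12) fires=1
i=15 t=18 v=3: → [18,20),[17,19); WM=15; [11,13) fires=1 [12,14) fires=1 [13,15) fires=1
i=16 t=11 v=5: → [11,13),[10,12); WM=15
i=17 t=19 v=9: → [19,21),[18,20); WM=16; [14,16) fires=1
i=18 t=18 v=4: → [18,20),[17,19); WM=16
i=19 t=17 v=5: → [17,19),[16,18); WM=16
i=20 t=10 v=2: DROP (t<16-4); WM=16

14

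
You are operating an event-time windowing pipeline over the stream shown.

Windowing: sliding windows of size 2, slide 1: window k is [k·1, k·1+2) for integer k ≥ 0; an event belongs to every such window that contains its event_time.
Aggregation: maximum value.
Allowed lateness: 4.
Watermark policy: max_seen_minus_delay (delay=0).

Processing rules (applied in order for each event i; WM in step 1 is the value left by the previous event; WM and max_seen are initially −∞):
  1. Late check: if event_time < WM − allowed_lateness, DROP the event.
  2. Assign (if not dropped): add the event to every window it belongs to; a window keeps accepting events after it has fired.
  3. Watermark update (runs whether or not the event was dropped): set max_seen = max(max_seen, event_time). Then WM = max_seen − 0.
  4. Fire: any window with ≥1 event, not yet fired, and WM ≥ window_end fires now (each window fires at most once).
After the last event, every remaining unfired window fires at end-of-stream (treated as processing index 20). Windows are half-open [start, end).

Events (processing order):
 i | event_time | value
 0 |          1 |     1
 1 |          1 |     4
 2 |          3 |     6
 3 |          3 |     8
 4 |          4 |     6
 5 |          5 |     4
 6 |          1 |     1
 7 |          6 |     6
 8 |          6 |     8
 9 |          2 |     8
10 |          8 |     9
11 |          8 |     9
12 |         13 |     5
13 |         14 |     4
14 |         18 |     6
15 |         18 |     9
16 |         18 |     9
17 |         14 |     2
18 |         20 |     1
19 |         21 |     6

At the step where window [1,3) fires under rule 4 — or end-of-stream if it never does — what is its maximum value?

4

i=0 t=1 v=1: → [1,3),[0,2); WM=1
i=1 t=1 v=4: → [1,3),[0,2); WM=1
i=2 t=3 v=6: → [3,5),[2,4); WM=3; [0,2) fires=4 [1,3) fires=4
i=3 t=3 v=8: → [3,5),[2,4); WM=3
i=4 t=4 v=6: → [4,6),[3,5); WM=4; [2,4) fires=8
i=5 t=5 v=4: → [5,7),[4,6); WM=5; [3,5) fires=8
i=6 t=1 v=1: → [1,3),[0,2); WM=5
i=7 t=6 v=6: → [6,8),[5,7); WM=6; [4,6) fires=6
i=8 t=6 v=8: → [6,8),[5,7); WM=6
i=9 t=2 v=8: → [2,4),[1,3); WM=6
i=10 t=8 v=9: → [8,10),[7,9); WM=8; [5,7) fires=8 [6,8) fires=8
i=11 t=8 v=9: → [8,10),[7,9); WM=8
i=12 t=13 v=5: → [13,15),[12,14); WM=13; [7,9) fires=9 [8,10) fires=9
i=13 t=14 v=4: → [14,16),[13,15); WM=14; [12,14) fires=5
i=14 t=18 v=6: → [18,20),[17,19); WM=18; [13,15) fires=5 [14,16) fires=4
i=15 t=18 v=9: → [18,20),[17,19); WM=18
i=16 t=18 v=9: → [18,20),[17,19); WM=18
i=17 t=14 v=2: → [14,16),[13,15); WM=18
i=18 t=20 v=1: → [20,22),[19,21); WM=20; [17,19) fires=9 [18,20) fires=9
i=19 t=21 v=6: → [21,23),[20,22); WM=21; [19,21) fires=1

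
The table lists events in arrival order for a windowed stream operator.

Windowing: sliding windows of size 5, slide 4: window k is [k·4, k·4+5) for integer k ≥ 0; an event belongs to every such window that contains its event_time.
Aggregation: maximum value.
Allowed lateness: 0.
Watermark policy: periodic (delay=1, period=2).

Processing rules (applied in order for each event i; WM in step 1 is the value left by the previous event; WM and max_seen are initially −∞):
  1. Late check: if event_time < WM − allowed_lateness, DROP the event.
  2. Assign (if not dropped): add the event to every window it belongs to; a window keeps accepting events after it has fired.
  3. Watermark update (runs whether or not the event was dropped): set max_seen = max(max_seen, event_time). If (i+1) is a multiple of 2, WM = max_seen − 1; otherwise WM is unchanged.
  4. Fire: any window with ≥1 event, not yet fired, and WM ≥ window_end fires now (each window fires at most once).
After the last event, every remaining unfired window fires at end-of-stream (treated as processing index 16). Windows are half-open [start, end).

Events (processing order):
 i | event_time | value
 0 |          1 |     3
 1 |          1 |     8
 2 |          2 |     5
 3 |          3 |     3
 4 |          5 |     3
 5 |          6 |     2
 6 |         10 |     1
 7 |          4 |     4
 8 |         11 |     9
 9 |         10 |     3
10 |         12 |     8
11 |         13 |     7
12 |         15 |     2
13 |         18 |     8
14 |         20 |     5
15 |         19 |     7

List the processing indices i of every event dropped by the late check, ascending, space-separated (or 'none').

7

i=0 t=1 v=3: → [0,5); WM=−∞
i=1 t=1 v=8: → [0,5); WM=0
i=2 t=2 v=5: → [0,5); WM=0
i=3 t=3 v=3: → [0,5); WM=2
i=4 t=5 v=3: → [4,9); WM=2
i=5 t=6 v=2: → [4,9); WM=5; [0,5) fires=8
i=6 t=10 v=1: → [8,13); WM=5
i=7 t=4 v=4: DROP (t<5-0); WM=9; [4,9) fires=3
i=8 t=11 v=9: → [8,13); WM=9
i=9 t=10 v=3: → [8,13); WM=10
i=10 t=12 v=8: → [12,17),[8,13); WM=10
i=11 t=13 v=7: → [12,17); WM=12
i=12 t=15 v=2: → [12,17); WM=12
i=13 t=18 v=8: → [16,21); WM=17; [8,13) fires=9 [12,17) fires=8
i=14 t=20 v=5: → [20,25),[16,21); WM=17
i=15 t=19 v=7: → [16,21); WM=19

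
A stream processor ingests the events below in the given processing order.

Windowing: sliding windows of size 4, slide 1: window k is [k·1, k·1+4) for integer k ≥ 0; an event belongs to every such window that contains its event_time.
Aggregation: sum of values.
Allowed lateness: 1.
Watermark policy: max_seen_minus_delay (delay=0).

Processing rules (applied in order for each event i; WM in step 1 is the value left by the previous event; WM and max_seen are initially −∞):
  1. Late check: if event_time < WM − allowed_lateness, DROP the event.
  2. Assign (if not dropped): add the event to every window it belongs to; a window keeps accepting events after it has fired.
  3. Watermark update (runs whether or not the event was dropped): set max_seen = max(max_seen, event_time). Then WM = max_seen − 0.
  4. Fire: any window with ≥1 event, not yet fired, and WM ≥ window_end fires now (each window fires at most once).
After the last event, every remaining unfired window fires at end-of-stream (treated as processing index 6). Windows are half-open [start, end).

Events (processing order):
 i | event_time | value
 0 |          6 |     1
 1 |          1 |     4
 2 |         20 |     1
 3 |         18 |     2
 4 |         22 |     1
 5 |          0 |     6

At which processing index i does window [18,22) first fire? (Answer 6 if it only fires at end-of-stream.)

i=0 t=6 v=1: → [6,10),[5,9),[4,8),[3,7); WM=6
i=1 t=1 v=4: DROP (t<6-1); WM=6
i=2 t=20 v=1: → [20,24),[19,23),[18,22),[17,21); WM=20; [3,7) fires=1 [4,8) fires=1 [5,9) fires=1 [6,10) fires=1
i=3 t=18 v=2: DROP (t<20-1); WM=20
i=4 t=22 v=1: → [22,26),[21,25),[20,24),[19,23); WM=22; [17,21) fires=1 [18,22) fires=1
i=5 t=0 v=6: DROP (t<22-1); WM=22

4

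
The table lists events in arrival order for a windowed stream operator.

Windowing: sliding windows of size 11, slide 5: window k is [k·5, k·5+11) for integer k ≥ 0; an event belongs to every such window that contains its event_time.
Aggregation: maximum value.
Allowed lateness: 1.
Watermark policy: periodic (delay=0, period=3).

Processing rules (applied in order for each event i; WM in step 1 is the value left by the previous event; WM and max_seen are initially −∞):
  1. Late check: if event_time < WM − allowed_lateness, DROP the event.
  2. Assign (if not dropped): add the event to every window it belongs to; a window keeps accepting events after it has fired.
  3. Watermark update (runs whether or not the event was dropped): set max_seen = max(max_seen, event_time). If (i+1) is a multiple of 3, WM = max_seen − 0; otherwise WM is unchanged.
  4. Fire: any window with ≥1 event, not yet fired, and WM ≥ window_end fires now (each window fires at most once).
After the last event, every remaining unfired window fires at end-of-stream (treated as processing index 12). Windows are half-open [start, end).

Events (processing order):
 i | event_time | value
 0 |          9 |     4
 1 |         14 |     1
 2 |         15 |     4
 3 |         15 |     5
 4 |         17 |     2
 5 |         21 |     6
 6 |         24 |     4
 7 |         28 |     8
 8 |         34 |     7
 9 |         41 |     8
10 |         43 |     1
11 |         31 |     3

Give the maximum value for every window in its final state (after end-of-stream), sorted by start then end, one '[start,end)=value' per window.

i=0 t=9 v=4: → [5,16),[0,11); WM=−∞
i=1 t=14 v=1: → [10,21),[5,16); WM=−∞
i=2 t=15 v=4: → [15,26),[10,21),[5,16); WM=15; [0,11) fires=4
i=3 t=15 v=5: → [15,26),[10,21),[5,16); WM=15
i=4 t=17 v=2: → [15,26),[10,21); WM=15
i=5 t=21 v=6: → [20,31),[15,26); WM=21; [5,16) fires=5 [10,21) fires=5
i=6 t=24 v=4: → [20,31),[15,26); WM=21
i=7 t=28 v=8: → [25,36),[20,31); WM=21
i=8 t=34 v=7: → [30,41),[25,36); WM=34; [15,26) fires=6 [20,31) fires=8
i=9 t=41 v=8: → [40,51),[35,46); WM=34
i=10 t=43 v=1: → [40,51),[35,46); WM=34
i=11 t=31 v=3: DROP (t<34-1); WM=43; [25,36) fires=8 [30,41) fires=7

[0,11)=4 [5,16)=5 [10,21)=5 [15,26)=6 [20,31)=8 [25,36)=8 [30,41)=7 [35,46)=8 [40,51)=8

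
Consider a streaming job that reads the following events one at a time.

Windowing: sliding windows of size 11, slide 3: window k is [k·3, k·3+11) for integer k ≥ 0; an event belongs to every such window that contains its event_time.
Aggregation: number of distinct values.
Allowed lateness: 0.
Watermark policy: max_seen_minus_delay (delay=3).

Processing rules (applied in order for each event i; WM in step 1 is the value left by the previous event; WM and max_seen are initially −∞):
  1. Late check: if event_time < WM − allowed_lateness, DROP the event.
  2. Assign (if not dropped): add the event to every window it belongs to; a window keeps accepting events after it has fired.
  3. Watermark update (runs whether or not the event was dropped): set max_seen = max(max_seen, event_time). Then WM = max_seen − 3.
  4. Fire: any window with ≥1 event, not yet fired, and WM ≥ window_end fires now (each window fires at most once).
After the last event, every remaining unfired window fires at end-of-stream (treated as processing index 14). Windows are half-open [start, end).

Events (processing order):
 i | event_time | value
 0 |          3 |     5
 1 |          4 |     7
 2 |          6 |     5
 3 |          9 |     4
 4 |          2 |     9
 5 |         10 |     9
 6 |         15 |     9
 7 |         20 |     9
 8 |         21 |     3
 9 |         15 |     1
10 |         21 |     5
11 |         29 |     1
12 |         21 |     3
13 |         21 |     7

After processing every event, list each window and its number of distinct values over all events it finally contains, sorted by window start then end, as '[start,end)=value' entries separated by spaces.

[0,11)=4 [3,14)=4 [6,17)=3 [9,20)=2 [12,23)=3 [15,26)=3 [18,29)=3 [21,32)=3 [24,35)=1 [27,38)=1

i=0 t=3 v=5: → [3,14),[0,11); WM=0
i=1 t=4 v=7: → [3,14),[0,11); WM=1
i=2 t=6 v=5: → [6,17),[3,14),[0,11); WM=3
i=3 t=9 v=4: → [9,20),[6,17),[3,14),[0,11); WM=6
i=4 t=2 v=9: DROP (t<6-0); WM=6
i=5 t=10 v=9: → [9,20),[6,17),[3,14),[0,11); WM=7
i=6 t=15 v=9: → [15,26),[12,23),[9,20),[6,17); WM=12; [0,11) fires=4
i=7 t=20 v=9: → [18,29),[15,26),[12,23); WM=17; [3,14) fires=4 [6,17) fires=3
i=8 t=21 v=3: → [21,32),[18,29),[15,26),[12,23); WM=18
i=9 t=15 v=1: DROP (t<18-0); WM=18
i=10 t=21 v=5: → [21,32),[18,29),[15,26),[12,23); WM=18
i=11 t=29 v=1: → [27,38),[24,35),[21,32); WM=26; [9,20) fires=2 [12,23) fires=3 [15,26) fires=3
i=12 t=21 v=3: DROP (t<26-0); WM=26
i=13 t=21 v=7: DROP (t<26-0); WM=26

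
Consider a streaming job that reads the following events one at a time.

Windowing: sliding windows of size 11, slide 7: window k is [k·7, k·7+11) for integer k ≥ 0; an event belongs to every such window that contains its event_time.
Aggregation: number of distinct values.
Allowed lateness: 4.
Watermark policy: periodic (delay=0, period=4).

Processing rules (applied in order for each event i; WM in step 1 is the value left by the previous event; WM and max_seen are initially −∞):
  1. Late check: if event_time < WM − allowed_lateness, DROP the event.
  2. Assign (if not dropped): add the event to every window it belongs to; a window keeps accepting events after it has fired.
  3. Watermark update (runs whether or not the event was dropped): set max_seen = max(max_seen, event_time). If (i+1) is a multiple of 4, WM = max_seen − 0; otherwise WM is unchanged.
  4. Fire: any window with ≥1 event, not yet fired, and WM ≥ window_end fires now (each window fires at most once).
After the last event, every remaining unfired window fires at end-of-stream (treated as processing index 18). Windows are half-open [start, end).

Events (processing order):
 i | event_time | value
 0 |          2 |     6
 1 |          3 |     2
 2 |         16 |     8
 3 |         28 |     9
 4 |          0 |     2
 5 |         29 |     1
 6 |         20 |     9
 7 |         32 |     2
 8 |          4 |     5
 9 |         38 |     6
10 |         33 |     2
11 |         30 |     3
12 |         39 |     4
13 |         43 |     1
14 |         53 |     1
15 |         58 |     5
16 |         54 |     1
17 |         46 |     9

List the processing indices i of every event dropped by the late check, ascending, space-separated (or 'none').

4 6 8 17

i=0 t=2 v=6: → [0,11); WM=−∞
i=1 t=3 v=2: → [0,11); WM=−∞
i=2 t=16 v=8: → [14,25),[7,18); WM=−∞
i=3 t=28 v=9: → [28,39),[21,32); WM=28; [0,11) fires=2 [7,18) fires=1 [14,25) fires=1
i=4 t=0 v=2: DROP (t<28-4); WM=28
i=5 t=29 v=1: → [28,39),[21,32); WM=28
i=6 t=20 v=9: DROP (t<28-4); WM=28
i=7 t=32 v=2: → [28,39); WM=32; [21,32) fires=2
i=8 t=4 v=5: DROP (t<32-4); WM=32
i=9 t=38 v=6: → [35,46),[28,39); WM=32
i=10 t=33 v=2: → [28,39); WM=32
i=11 t=30 v=3: → [28,39),[21,32); WM=38
i=12 t=39 v=4: → [35,46); WM=38
i=13 t=43 v=1: → [42,53),[35,46); WM=38
i=14 t=53 v=1: → [49,60); WM=38
i=15 t=58 v=5: → [56,67),[49,60); WM=58; [28,39) fires=5 [35,46) fires=3 [42,53) fires=1
i=16 t=54 v=1: → [49,60); WM=58
i=17 t=46 v=9: DROP (t<58-4); WM=58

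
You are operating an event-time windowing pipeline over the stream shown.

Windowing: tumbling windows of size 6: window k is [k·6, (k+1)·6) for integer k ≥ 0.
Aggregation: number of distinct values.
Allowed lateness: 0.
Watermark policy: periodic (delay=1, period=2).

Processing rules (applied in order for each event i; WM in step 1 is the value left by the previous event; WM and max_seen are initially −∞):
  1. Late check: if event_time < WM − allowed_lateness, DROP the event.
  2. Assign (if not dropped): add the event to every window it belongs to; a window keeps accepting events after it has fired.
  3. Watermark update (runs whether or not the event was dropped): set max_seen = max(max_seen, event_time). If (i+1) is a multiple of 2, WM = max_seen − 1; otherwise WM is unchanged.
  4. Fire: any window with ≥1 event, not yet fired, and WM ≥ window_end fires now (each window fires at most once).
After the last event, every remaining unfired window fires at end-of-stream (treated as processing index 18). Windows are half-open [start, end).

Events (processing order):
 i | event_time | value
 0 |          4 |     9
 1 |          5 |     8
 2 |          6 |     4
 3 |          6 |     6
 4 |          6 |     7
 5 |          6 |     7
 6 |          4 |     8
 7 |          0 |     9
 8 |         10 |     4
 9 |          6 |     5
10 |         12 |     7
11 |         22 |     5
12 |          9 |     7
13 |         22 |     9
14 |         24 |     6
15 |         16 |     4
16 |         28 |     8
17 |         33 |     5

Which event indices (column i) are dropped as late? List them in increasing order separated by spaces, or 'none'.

i=0 t=4 v=9: → [0,6); WM=−∞
i=1 t=5 v=8: → [0,6); WM=4
i=2 t=6 v=4: → [6,12); WM=4
i=3 t=6 v=6: → [6,12); WM=5
i=4 t=6 v=7: → [6,12); WM=5
i=5 t=6 v=7: → [6,12); WM=5
i=6 t=4 v=8: DROP (t<5-0); WM=5
i=7 t=0 v=9: DROP (t<5-0); WM=5
i=8 t=10 v=4: → [6,12); WM=5
i=9 t=6 v=5: → [6,12); WM=9; [0,6) fires=2
i=10 t=12 v=7: → [12,18); WM=9
i=11 t=22 v=5: → [18,24); WM=21; [6,12) fires=4 [12,18) fires=1
i=12 t=9 v=7: DROP (t<21-0); WM=21
i=13 t=22 v=9: → [18,24); WM=21
i=14 t=24 v=6: → [24,30); WM=21
i=15 t=16 v=4: DROP (t<21-0); WM=23
i=16 t=28 v=8: → [24,30); WM=23
i=17 t=33 v=5: → [30,36); WM=32; [18,24) fires=2 [24,30) fires=2

6 7 12 15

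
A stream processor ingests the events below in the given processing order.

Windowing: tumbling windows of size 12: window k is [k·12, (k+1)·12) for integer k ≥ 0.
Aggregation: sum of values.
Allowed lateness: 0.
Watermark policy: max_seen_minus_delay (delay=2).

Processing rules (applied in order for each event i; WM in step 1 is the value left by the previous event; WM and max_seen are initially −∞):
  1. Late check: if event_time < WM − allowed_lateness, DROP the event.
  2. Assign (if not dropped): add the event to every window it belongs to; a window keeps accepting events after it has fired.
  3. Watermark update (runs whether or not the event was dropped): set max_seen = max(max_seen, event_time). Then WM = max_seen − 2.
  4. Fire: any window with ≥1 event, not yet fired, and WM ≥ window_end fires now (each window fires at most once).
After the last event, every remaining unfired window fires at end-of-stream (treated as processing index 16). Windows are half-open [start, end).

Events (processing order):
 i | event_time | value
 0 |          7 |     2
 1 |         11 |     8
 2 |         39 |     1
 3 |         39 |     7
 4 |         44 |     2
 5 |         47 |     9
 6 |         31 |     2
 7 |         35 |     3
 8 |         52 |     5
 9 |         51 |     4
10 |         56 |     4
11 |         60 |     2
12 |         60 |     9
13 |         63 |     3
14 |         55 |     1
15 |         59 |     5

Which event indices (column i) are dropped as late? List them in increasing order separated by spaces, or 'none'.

6 7 14 15

i=0 t=7 v=2: → [0,12); WM=5
i=1 t=11 v=8: → [0,12); WM=9
i=2 t=39 v=1: → [36,48); WM=37; [0,12) fires=10
i=3 t=39 v=7: → [36,48); WM=37
i=4 t=44 v=2: → [36,48); WM=42
i=5 t=47 v=9: → [36,48); WM=45
i=6 t=31 v=2: DROP (t<45-0); WM=45
i=7 t=35 v=3: DROP (t<45-0); WM=45
i=8 t=52 v=5: → [48,60); WM=50; [36,48) fires=19
i=9 t=51 v=4: → [48,60); WM=50
i=10 t=56 v=4: → [48,60); WM=54
i=11 t=60 v=2: → [60,72); WM=58
i=12 t=60 v=9: → [60,72); WM=58
i=13 t=63 v=3: → [60,72); WM=61; [48,60) fires=13
i=14 t=55 v=1: DROP (t<61-0); WM=61
i=15 t=59 v=5: DROP (t<61-0); WM=61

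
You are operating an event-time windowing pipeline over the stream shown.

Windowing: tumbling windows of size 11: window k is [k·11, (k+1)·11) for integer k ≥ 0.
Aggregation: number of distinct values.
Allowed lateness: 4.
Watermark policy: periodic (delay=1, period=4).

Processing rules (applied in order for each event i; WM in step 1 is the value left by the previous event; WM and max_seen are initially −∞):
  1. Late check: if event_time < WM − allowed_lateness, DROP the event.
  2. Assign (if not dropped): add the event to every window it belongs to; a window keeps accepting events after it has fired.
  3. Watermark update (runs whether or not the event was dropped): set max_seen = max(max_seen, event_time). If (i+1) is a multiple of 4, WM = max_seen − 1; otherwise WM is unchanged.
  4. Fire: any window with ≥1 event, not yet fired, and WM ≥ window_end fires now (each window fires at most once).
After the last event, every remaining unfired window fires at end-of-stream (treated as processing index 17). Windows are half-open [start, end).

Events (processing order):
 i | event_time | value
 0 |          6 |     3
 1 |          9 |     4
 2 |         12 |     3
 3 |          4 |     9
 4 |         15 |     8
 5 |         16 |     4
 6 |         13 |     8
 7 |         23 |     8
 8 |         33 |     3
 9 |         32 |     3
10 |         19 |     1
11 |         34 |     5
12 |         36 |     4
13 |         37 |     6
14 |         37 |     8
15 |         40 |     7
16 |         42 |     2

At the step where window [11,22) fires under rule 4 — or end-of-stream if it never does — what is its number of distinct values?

3

i=0 t=6 v=3: → [0,11); WM=−∞
i=1 t=9 v=4: → [0,11); WM=−∞
i=2 t=12 v=3: → [11,22); WM=−∞
i=3 t=4 v=9: → [0,11); WM=11; [0,11) fires=3
i=4 t=15 v=8: → [11,22); WM=11
i=5 t=16 v=4: → [11,22); WM=11
i=6 t=13 v=8: → [11,22); WM=11
i=7 t=23 v=8: → [22,33); WM=22; [11,22) fires=3
i=8 t=33 v=3: → [33,44); WM=22
i=9 t=32 v=3: → [22,33); WM=22
i=10 t=19 v=1: → [11,22); WM=22
i=11 t=34 v=5: → [33,44); WM=33; [22,33) fires=2
i=12 t=36 v=4: → [33,44); WM=33
i=13 t=37 v=6: → [33,44); WM=33
i=14 t=37 v=8: → [33,44); WM=33
i=15 t=40 v=7: → [33,44); WM=39
i=16 t=42 v=2: → [33,44); WM=39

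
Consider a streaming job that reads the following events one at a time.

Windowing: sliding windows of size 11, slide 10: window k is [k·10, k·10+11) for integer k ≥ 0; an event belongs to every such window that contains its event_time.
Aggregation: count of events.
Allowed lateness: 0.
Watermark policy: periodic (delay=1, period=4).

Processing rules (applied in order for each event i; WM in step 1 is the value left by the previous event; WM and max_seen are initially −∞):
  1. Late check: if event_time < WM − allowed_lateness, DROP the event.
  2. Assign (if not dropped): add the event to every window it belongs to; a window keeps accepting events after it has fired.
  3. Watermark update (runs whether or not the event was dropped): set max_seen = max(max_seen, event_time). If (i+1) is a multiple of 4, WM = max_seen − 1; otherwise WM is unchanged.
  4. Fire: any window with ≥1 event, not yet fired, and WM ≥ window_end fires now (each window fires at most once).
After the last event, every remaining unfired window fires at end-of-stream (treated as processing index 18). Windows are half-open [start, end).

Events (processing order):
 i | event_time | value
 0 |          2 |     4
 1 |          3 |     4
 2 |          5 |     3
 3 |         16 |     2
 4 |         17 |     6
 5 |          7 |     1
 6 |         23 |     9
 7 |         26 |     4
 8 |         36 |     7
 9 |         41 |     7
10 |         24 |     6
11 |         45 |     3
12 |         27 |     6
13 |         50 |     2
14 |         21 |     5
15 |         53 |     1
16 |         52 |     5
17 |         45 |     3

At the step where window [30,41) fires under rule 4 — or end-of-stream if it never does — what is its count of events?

i=0 t=2 v=4: → [0,11); WM=−∞
i=1 t=3 v=4: → [0,11); WM=−∞
i=2 t=5 v=3: → [0,11); WM=−∞
i=3 t=16 v=2: → [10,21); WM=15; [0,11) fires=3
i=4 t=17 v=6: → [10,21); WM=15
i=5 t=7 v=1: DROP (t<15-0); WM=15
i=6 t=23 v=9: → [20,31); WM=15
i=7 t=26 v=4: → [20,31); WM=25; [10,21) fires=2
i=8 t=36 v=7: → [30,41); WM=25
i=9 t=41 v=7: → [40,51); WM=25
i=10 t=24 v=6: DROP (t<25-0); WM=25
i=11 t=45 v=3: → [40,51); WM=44; [20,31) fires=2 [30,41) fires=1
i=12 t=27 v=6: DROP (t<44-0); WM=44
i=13 t=50 v=2: → [50,61),[40,51); WM=44
i=14 t=21 v=5: DROP (t<44-0); WM=44
i=15 t=53 v=1: → [50,61); WM=52; [40,51) fires=3
i=16 t=52 v=5: → [50,61); WM=52
i=17 t=45 v=3: DROP (t<52-0); WM=52

1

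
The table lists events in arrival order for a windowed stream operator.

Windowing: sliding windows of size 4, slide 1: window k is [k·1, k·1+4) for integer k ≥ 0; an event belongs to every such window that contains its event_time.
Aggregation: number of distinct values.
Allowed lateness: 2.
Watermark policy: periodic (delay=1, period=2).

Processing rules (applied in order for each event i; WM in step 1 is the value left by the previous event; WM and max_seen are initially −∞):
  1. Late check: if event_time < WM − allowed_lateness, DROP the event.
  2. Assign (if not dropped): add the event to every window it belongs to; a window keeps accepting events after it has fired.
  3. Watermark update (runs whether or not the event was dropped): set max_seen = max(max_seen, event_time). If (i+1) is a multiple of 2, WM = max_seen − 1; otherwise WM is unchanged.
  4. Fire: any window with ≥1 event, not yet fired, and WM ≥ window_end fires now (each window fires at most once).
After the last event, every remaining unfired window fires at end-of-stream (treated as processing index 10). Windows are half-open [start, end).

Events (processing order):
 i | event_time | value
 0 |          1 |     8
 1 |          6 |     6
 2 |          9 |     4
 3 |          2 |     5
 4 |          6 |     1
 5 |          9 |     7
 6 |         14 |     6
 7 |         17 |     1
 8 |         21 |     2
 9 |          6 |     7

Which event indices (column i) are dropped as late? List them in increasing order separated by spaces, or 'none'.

3 9

i=0 t=1 v=8: → [1,5),[0,4); WM=−∞
i=1 t=6 v=6: → [6,10),[5,9),[4,8),[3,7); WM=5; [0,4) fires=1 [1,5) fires=1
i=2 t=9 v=4: → [9,13),[8,12),[7,11),[6,10); WM=5
i=3 t=2 v=5: DROP (t<5-2); WM=8; [3,7) fires=1 [4,8) fires=1
i=4 t=6 v=1: → [6,10),[5,9),[4,8),[3,7); WM=8
i=5 t=9 v=7: → [9,13),[8,12),[7,11),[6,10); WM=8
i=6 t=14 v=6: → [14,18),[13,17),[12,16),[11,15); WM=8
i=7 t=17 v=1: → [17,21),[16,20),[15,19),[14,18); WM=16; [5,9) fires=2 [6,10) fires=4 [7,11) fires=2 [8,12) fires=2 [9,13) fires=2 [11,15) fires=1 [12,16) fires=1
i=8 t=21 v=2: → [21,25),[20,24),[19,23),[18,22); WM=16
i=9 t=6 v=7: DROP (t<16-2); WM=20; [13,17) fires=1 [14,18) fires=2 [15,19) fires=1 [16,20) fires=1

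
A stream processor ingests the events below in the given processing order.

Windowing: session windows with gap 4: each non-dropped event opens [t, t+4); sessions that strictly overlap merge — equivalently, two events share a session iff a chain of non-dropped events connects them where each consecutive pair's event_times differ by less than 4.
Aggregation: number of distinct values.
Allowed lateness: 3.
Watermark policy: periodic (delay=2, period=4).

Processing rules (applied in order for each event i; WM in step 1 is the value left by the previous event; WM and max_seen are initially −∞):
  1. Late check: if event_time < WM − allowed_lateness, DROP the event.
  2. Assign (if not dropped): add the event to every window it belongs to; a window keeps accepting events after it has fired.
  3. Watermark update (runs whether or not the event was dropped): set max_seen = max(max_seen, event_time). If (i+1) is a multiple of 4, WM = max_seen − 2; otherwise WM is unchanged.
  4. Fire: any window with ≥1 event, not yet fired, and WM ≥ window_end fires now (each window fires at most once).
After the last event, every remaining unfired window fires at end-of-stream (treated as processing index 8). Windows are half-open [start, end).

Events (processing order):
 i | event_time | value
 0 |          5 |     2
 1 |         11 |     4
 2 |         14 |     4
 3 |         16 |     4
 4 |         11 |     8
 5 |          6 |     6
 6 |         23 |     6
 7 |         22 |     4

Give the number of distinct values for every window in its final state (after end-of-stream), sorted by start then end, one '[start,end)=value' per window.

[5,9)=1 [11,20)=2 [22,27)=2

i=0 t=5 v=2: → [5,9); WM=−∞
i=1 t=11 v=4: → [11,15); WM=−∞
i=2 t=14 v=4: → [11,18); WM=−∞
i=3 t=16 v=4: → [11,20); WM=14
i=4 t=11 v=8: → [11,20); WM=14
i=5 t=6 v=6: DROP (t<14-3); WM=14
i=6 t=23 v=6: → [23,27); WM=14
i=7 t=22 v=4: → [22,27); WM=21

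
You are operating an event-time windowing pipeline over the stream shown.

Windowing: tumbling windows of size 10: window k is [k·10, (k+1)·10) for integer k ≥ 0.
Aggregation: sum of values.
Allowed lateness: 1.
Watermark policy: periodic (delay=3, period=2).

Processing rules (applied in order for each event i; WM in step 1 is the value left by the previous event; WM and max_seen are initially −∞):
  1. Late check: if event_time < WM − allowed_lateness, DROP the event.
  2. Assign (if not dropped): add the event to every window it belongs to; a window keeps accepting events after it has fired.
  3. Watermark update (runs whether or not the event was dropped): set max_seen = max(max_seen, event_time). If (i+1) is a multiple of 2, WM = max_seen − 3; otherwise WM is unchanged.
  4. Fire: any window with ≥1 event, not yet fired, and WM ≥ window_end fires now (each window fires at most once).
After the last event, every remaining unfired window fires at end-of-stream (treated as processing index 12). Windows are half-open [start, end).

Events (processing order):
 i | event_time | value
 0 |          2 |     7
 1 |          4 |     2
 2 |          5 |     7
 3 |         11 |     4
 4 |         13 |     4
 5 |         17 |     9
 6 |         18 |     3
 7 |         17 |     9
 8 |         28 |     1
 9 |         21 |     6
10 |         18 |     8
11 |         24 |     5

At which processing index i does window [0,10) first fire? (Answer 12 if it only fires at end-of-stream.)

5

i=0 t=2 v=7: → [0,10); WM=−∞
i=1 t=4 v=2: → [0,10); WM=1
i=2 t=5 v=7: → [0,10); WM=1
i=3 t=11 v=4: → [10,20); WM=8
i=4 t=13 v=4: → [10,20); WM=8
i=5 t=17 v=9: → [10,20); WM=14; [0,10) fires=16
i=6 t=18 v=3: → [10,20); WM=14
i=7 t=17 v=9: → [10,20); WM=15
i=8 t=28 v=1: → [20,30); WM=15
i=9 t=21 v=6: → [20,30); WM=25; [10,20) fires=29
i=10 t=18 v=8: DROP (t<25-1); WM=25
i=11 t=24 v=5: → [20,30); WM=25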